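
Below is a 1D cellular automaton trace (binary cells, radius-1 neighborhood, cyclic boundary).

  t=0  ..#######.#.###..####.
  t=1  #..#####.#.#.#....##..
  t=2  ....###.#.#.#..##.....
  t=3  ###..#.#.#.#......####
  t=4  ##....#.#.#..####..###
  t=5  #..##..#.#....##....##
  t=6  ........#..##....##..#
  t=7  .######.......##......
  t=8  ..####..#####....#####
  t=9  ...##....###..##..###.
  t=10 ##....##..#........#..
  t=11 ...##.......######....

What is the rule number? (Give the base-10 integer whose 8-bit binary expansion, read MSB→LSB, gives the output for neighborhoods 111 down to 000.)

  ### -> #   bit 7 = 1  t=0,i=3
  ##. -> .   bit 6 = 0  t=0,i=8
  #.# -> #   bit 5 = 1  t=0,i=9
  #.. -> .   bit 4 = 0  t=0,i=15
  .## -> .   bit 3 = 0  t=0,i=2
  .#. -> .   bit 2 = 0  t=0,i=10
  ..# -> .   bit 1 = 0  t=0,i=1
  ... -> #   bit 0 = 1  t=0,i=0
  bits 10100001 = 161

161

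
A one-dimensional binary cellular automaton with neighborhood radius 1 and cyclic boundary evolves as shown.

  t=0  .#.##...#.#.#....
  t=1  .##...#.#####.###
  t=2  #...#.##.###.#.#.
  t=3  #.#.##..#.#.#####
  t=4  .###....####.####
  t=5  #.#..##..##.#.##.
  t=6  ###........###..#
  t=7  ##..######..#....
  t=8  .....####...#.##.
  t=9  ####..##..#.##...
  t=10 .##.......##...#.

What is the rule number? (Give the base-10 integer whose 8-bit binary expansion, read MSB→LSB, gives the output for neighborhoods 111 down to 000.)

165

  ### -> #   bit 7 = 1  t=1,i=9
  ##. -> .   bit 6 = 0  t=0,i=4
  #.# -> #   bit 5 = 1  t=0,i=2
  #.. -> .   bit 4 = 0  t=0,i=5
  .## -> .   bit 3 = 0  t=0,i=3
  .#. -> #   bit 2 = 1  t=0,i=1
  ..# -> .   bit 1 = 0  t=0,i=0
  ... -> #   bit 0 = 1  t=0,i=6
  bits 10100101 = 165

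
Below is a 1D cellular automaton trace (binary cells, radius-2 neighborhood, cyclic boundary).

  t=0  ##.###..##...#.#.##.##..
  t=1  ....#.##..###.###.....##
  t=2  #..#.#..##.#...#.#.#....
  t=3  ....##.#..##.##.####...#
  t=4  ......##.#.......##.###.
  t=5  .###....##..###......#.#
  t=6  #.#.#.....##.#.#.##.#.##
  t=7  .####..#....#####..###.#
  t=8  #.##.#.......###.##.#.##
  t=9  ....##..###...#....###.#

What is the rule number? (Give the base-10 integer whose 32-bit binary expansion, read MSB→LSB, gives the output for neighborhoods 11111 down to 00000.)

  nb #####: next=#  (t=7,i=14, bit31=1)
  nb ####.: next=#  (t=3,i=18, bit30=1)
  nb ###.#: next=.  (t=1,i=12, bit29=0)
  nb ###..: next=.  (t=0,i=5, bit28=0)
  nb ##.##: next=.  (t=0,i=2, bit27=0)
  nb ##.#.: next=#  (t=2,i=10, bit26=1)
  nb ##..#: next=#  (t=0,i=6, bit25=1)
  nb ##...: next=#  (t=0,i=10, bit24=1)
  nb #.###: next=.  (t=0,i=3, bit23=0)
  nb #.##.: next=.  (t=0,i=17, bit22=0)
  nb #.#.#: next=#  (t=0,i=15, bit21=1)
  nb #.#..: next=#  (t=2,i=5, bit20=1)
  nb #..##: next=#  (t=0,i=7, bit19=1)
  nb #..#.: next=.  (t=2,i=2, bit18=0)
  nb #...#: next=#  (t=0,i=11, bit17=1)
  nb #....: next=.  (t=1,i=1, bit16=0)
  nb .####: next=#  (t=3,i=17, bit15=1)
  nb .###.: next=#  (t=0,i=4, bit14=1)
  nb .##.#: next=.  (t=0,i=1, bit13=0)
  nb .##..: next=.  (t=0,i=9, bit12=0)
  nb .#.##: next=#  (t=0,i=16, bit11=1)
  nb .#.#.: next=#  (t=0,i=14, bit10=1)
  nb .#..#: next=.  (t=2,i=1, bit9=0)
  nb .#...: next=.  (t=2,i=12, bit8=0)
  nb ..###: next=.  (t=1,i=10, bit7=0)
  nb ..##.: next=.  (t=0,i=0, bit6=0)
  nb ..#.#: next=.  (t=0,i=13, bit5=0)
  nb ..#..: next=.  (t=2,i=0, bit4=0)
  nb ...##: next=.  (t=1,i=21, bit3=0)
  nb ...#.: next=#  (t=0,i=12, bit2=1)
  nb ....#: next=.  (t=1,i=2, bit1=0)
  nb .....: next=#  (t=1,i=19, bit0=1)
  bits 11000111001110101100110000000101 = 3342519301

3342519301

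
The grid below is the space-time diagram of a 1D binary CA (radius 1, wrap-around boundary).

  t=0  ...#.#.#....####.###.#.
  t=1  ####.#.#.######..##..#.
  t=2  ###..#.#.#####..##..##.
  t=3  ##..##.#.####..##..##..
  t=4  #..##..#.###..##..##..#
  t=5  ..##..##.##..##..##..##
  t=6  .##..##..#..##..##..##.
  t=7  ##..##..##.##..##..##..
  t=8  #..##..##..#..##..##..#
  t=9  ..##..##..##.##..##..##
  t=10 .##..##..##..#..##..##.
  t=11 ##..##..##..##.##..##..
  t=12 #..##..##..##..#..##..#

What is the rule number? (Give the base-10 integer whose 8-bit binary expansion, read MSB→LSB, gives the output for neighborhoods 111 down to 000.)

143

  ### -> #   bit 7 = 1  t=0,i=13
  ##. -> .   bit 6 = 0  t=0,i=15
  #.# -> .   bit 5 = 0  t=0,i=4
  #.. -> .   bit 4 = 0  t=0,i=8
  .## -> #   bit 3 = 1  t=0,i=12
  .#. -> #   bit 2 = 1  t=0,i=3
  ..# -> #   bit 1 = 1  t=0,i=2
  ... -> #   bit 0 = 1  t=0,i=0
  bits 10001111 = 143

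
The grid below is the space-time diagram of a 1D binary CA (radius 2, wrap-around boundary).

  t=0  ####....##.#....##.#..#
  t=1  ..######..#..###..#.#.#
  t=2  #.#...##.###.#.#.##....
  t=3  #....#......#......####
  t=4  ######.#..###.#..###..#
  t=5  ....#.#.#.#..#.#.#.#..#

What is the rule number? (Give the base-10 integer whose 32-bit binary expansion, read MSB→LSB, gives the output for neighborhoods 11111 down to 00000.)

  nb #####: next=.  (t=0,i=1, bit31=0)
  nb ####.: next=#  (t=0,i=2, bit30=1)
  nb ###.#: next=.  (t=2,i=11, bit29=0)
  nb ###..: next=#  (t=0,i=3, bit28=1)
  nb ##.##: next=.  (t=2,i=8, bit27=0)
  nb ##.#.: next=#  (t=0,i=10, bit26=1)
  nb ##..#: next=.  (t=1,i=8, bit25=0)
  nb ##...: next=#  (t=0,i=4, bit24=1)
  nb #.###: next=.  (t=2,i=9, bit23=0)
  nb #.##.: next=.  (t=2,i=17, bit22=0)
  nb #.#.#: next=.  (t=1,i=20, bit21=0)
  nb #.#..: next=.  (t=0,i=11, bit20=0)
  nb #..##: next=.  (t=0,i=21, bit19=0)
  nb #..#.: next=#  (t=1,i=9, bit18=1)
  nb #...#: next=.  (t=2,i=4, bit17=0)
  nb #....: next=#  (t=0,i=5, bit16=1)
  nb .####: next=.  (t=0,i=0, bit15=0)
  nb .###.: next=.  (t=1,i=14, bit14=0)
  nb .##.#: next=.  (t=0,i=9, bit13=0)
  nb .##..: next=.  (t=2,i=18, bit12=0)
  nb .#.##: next=.  (t=2,i=16, bit11=0)
  nb .#.#.: next=.  (t=1,i=19, bit10=0)
  nb .#..#: next=#  (t=0,i=20, bit9=1)
  nb .#...: next=.  (t=0,i=12, bit8=0)
  nb ..###: next=#  (t=0,i=22, bit7=1)
  nb ..##.: next=.  (t=0,i=8, bit6=0)
  nb ..#.#: next=#  (t=1,i=18, bit5=1)
  nb ..#..: next=#  (t=1,i=10, bit4=1)
  nb ...##: next=#  (t=0,i=7, bit3=1)
  nb ...#.: next=#  (t=2,i=22, bit2=1)
  nb ....#: next=#  (t=0,i=6, bit1=1)
  nb .....: next=.  (t=3,i=8, bit0=0)
  bits 01010101000001010000001010111110 = 1426391742

1426391742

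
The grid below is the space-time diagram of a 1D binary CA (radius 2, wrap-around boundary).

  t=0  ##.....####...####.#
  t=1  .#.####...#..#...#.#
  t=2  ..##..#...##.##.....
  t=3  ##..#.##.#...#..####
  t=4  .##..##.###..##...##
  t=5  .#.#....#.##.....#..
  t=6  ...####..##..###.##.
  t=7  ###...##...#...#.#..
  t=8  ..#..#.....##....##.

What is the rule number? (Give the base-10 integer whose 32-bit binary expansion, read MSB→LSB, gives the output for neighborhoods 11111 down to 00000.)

3067153179

  nb #####: next=#  (t=3,i=18, bit31=1)
  nb ####.: next=.  (t=0,i=9, bit30=0)
  nb ###.#: next=#  (t=0,i=17, bit29=1)
  nb ###..: next=#  (t=0,i=1, bit28=1)
  nb ##.##: next=.  (t=0,i=18, bit27=0)
  nb ##.#.: next=#  (t=3,i=8, bit26=1)
  nb ##..#: next=#  (t=2,i=4, bit25=1)
  nb ##...: next=.  (t=0,i=2, bit24=0)
  nb #.###: next=#  (t=0,i=19, bit23=1)
  nb #.##.: next=#  (t=2,i=13, bit22=1)
  nb #.#.#: next=.  (t=1,i=1, bit21=0)
  nb #.#..: next=#  (t=3,i=9, bit20=1)
  nb #..##: next=.  (t=3,i=15, bit19=0)
  nb #..#.: next=.  (t=1,i=12, bit18=0)
  nb #...#: next=.  (t=0,i=12, bit17=0)
  nb #....: next=#  (t=0,i=3, bit16=1)
  nb .####: next=.  (t=0,i=8, bit15=0)
  nb .###.: next=.  (t=0,i=0, bit14=0)
  nb .##.#: next=.  (t=2,i=11, bit13=0)
  nb .##..: next=.  (t=2,i=3, bit12=0)
  nb .#.##: next=#  (t=1,i=2, bit11=1)
  nb .#.#.: next=.  (t=1,i=0, bit10=0)
  nb .#..#: next=#  (t=1,i=11, bit9=1)
  nb .#...: next=#  (t=1,i=14, bit8=1)
  nb ..###: next=.  (t=0,i=7, bit7=0)
  nb ..##.: next=.  (t=2,i=2, bit6=0)
  nb ..#.#: next=.  (t=1,i=17, bit5=0)
  nb ..#..: next=#  (t=1,i=10, bit4=1)
  nb ...##: next=#  (t=0,i=6, bit3=1)
  nb ...#.: next=.  (t=1,i=9, bit2=0)
  nb ....#: next=#  (t=0,i=5, bit1=1)
  nb .....: next=#  (t=0,i=4, bit0=1)
  bits 10110110110100010000101100011011 = 3067153179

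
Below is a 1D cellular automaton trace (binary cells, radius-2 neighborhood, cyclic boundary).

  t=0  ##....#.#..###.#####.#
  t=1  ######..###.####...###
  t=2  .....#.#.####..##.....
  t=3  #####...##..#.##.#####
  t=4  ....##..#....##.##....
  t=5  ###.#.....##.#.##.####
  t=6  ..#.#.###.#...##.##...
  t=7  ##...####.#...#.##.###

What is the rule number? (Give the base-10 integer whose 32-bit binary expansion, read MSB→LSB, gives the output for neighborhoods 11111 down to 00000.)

  [31] ##### => .  t=0,i=17
  [30] ####. => .  t=0,i=18
  [29] ###.# => #  t=0,i=13
  [28] ###.. => #  t=0,i=1
  [27] ##.## => #  t=0,i=14
  [26] ##.#. => .  t=5,i=3
  [25] ##..# => .  t=1,i=6
  [24] ##... => #  t=0,i=2
  [23] #.### => #  t=0,i=15
  [22] #.##. => #  t=3,i=14
  [21] #.#.# => .  t=2,i=7
  [20] #.#.. => #  t=0,i=8
  [19] #..## => #  t=0,i=10
  [18] #..#. => .  t=3,i=11
  [17] #...# => .  t=1,i=17
  [16] #.... => #  t=0,i=3
  [15] .#### => .  t=0,i=16
  [14] .###. => #  t=0,i=0
  [13] .##.# => .  t=3,i=15
  [12] .##.. => .  t=2,i=16
  [11] .#.## => #  t=2,i=8
  [10] .#.#. => .  t=0,i=7
  [9] .#..# => #  t=0,i=9
  [8] .#... => .  t=4,i=9
  [7] ..### => .  t=0,i=11
  [6] ..##. => #  t=2,i=15
  [5] ..#.# => .  t=0,i=6
  [4] ..#.. => .  t=4,i=8
  [3] ...## => .  t=1,i=18
  [2] ...#. => #  t=0,i=5
  [1] ....# => #  t=0,i=4
  [0] ..... => #  t=2,i=0
  bits 00111001110110010100101001000111 = 970541639

970541639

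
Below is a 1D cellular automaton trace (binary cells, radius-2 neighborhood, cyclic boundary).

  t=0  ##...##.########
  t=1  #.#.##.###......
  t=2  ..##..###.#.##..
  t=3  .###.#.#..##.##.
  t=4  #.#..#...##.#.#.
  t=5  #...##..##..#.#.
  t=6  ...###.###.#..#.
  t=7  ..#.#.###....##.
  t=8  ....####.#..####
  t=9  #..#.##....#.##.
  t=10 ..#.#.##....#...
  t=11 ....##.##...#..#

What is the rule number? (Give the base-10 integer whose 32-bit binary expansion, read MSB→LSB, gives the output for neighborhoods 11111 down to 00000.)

  [31] ##### => .  t=0,i=10
  [30] ####. => #  t=0,i=0
  [29] ###.# => .  t=2,i=8
  [28] ###.. => .  t=0,i=1
  [27] ##.## => #  t=0,i=7
  [26] ##.#. => .  t=2,i=9
  [25] ##..# => .  t=2,i=4
  [24] ##... => #  t=0,i=2
  [23] #.### => #  t=0,i=8
  [22] #.##. => .  t=1,i=4
  [21] #.#.# => #  t=1,i=2
  [20] #.#.. => .  t=3,i=7
  [19] #..## => #  t=2,i=5
  [18] #..#. => #  t=4,i=4
  [17] #...# => .  t=0,i=3
  [16] #.... => .  t=1,i=11
  [15] .#### => #  t=0,i=9
  [14] .###. => #  t=1,i=8
  [13] .##.# => .  t=0,i=6
  [12] .##.. => #  t=2,i=3
  [11] .#.## => #  t=1,i=3
  [10] .#.#. => .  t=1,i=1
  [9] .#..# => .  t=3,i=8
  [8] .#... => .  t=4,i=6
  [7] ..### => .  t=2,i=6
  [6] ..##. => #  t=0,i=5
  [5] ..#.# => .  t=1,i=0
  [4] ..#.. => #  t=4,i=5
  [3] ...## => #  t=0,i=4
  [2] ...#. => .  t=1,i=15
  [1] ....# => .  t=1,i=14
  [0] ..... => #  t=1,i=12
  bits 01001001101011001101100001011001 = 1236064345

1236064345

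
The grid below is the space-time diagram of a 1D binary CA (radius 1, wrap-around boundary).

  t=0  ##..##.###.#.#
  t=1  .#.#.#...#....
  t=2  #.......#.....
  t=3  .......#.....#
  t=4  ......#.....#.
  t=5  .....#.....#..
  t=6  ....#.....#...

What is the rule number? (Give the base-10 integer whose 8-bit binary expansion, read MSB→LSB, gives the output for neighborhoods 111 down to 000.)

66

  ###|.  b7=0 t=0,i=0
  ##.|#  b6=1 t=0,i=1
  #.#|.  b5=0 t=0,i=6
  #..|.  b4=0 t=0,i=2
  .##|.  b3=0 t=0,i=4
  .#.|.  b2=0 t=0,i=11
  ..#|#  b1=1 t=0,i=3
  ...|.  b0=0 t=1,i=7
  bits 01000010 = 66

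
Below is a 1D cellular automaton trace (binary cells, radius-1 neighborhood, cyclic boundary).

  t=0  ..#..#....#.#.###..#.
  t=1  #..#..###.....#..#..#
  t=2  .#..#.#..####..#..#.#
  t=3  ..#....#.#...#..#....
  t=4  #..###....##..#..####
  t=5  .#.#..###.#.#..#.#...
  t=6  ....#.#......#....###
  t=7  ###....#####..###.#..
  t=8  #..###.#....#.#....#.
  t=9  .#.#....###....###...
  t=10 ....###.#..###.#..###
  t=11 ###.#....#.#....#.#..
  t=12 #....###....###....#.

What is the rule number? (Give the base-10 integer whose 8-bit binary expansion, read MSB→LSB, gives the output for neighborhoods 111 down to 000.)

25

  ###|.  b7=0 t=0,i=15
  ##.|.  b6=0 t=0,i=16
  #.#|.  b5=0 t=0,i=11
  #..|#  b4=1 t=0,i=3
  .##|#  b3=1 t=0,i=14
  .#.|.  b2=0 t=0,i=2
  ..#|.  b1=0 t=0,i=1
  ...|#  b0=1 t=0,i=0
  bits 00011001 = 25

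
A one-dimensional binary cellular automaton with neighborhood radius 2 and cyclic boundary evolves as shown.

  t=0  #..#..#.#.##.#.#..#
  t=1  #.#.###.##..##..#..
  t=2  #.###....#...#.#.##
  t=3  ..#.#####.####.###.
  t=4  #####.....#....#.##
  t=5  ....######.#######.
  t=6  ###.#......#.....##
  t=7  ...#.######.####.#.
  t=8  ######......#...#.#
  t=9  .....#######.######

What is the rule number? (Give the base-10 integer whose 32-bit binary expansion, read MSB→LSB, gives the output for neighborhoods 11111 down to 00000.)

  #####|.  b31=0 t=3,i=6
  ####.|.  b30=0 t=3,i=7
  ###.#|.  b29=0 t=1,i=6
  ###..|#  b28=1 t=2,i=4
  ##.##|.  b27=0 t=1,i=7
  ##.#.|#  b26=1 t=0,i=12
  ##..#|.  b25=0 t=0,i=1
  ##...|#  b24=1 t=2,i=5
  #.###|#  b23=1 t=1,i=4
  #.##.|.  b22=0 t=0,i=10
  #.#.#|#  b21=1 t=0,i=8
  #.#..|.  b20=0 t=0,i=15
  #..##|.  b19=0 t=0,i=17
  #..#.|#  b18=1 t=0,i=2
  #...#|#  b17=1 t=2,i=11
  #....|#  b16=1 t=2,i=6
  .####|.  b15=0 t=3,i=5
  .###.|.  b14=0 t=1,i=5
  .##.#|.  b13=0 t=0,i=11
  .##..|#  b12=1 t=0,i=0
  .#.##|#  b11=1 t=0,i=9
  .#.#.|.  b10=0 t=0,i=7
  .#..#|#  b9=1 t=0,i=4
  .#...|#  b8=1 t=2,i=10
  ..###|#  b7=1 t=5,i=4
  ..##.|.  b6=0 t=0,i=18
  ..#.#|#  b5=1 t=0,i=6
  ..#..|.  b4=0 t=0,i=3
  ...##|.  b3=0 t=5,i=3
  ...#.|#  b2=1 t=2,i=8
  ....#|#  b1=1 t=2,i=7
  .....|#  b0=1 t=4,i=7
  bits 00010101101001110001101110100111 = 363273127

363273127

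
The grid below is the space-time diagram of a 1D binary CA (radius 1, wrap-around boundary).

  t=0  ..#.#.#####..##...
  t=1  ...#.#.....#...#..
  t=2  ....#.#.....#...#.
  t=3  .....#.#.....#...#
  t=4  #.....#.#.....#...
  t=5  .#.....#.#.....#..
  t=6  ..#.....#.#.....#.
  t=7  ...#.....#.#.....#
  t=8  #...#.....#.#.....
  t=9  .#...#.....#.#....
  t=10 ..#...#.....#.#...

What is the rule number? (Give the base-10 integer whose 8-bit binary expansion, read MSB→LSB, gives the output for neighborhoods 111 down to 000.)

  nb ###: next=.  (t=0,i=7, bit7=0)
  nb ##.: next=.  (t=0,i=10, bit6=0)
  nb #.#: next=#  (t=0,i=3, bit5=1)
  nb #..: next=#  (t=0,i=11, bit4=1)
  nb .##: next=.  (t=0,i=6, bit3=0)
  nb .#.: next=.  (t=0,i=2, bit2=0)
  nb ..#: next=.  (t=0,i=1, bit1=0)
  nb ...: next=.  (t=0,i=0, bit0=0)
  bits 00110000 = 48

48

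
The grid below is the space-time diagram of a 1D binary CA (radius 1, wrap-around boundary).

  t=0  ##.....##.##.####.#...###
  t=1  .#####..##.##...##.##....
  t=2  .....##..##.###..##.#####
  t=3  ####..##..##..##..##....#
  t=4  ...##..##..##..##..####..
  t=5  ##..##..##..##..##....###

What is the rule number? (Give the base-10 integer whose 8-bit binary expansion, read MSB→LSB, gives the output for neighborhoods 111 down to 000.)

113

  ### -> .   bit 7 = 0  t=0,i=0
  ##. -> #   bit 6 = 1  t=0,i=1
  #.# -> #   bit 5 = 1  t=0,i=9
  #.. -> #   bit 4 = 1  t=0,i=2
  .## -> .   bit 3 = 0  t=0,i=7
  .#. -> .   bit 2 = 0  t=0,i=18
  ..# -> .   bit 1 = 0  t=0,i=6
  ... -> #   bit 0 = 1  t=0,i=3
  bits 01110001 = 113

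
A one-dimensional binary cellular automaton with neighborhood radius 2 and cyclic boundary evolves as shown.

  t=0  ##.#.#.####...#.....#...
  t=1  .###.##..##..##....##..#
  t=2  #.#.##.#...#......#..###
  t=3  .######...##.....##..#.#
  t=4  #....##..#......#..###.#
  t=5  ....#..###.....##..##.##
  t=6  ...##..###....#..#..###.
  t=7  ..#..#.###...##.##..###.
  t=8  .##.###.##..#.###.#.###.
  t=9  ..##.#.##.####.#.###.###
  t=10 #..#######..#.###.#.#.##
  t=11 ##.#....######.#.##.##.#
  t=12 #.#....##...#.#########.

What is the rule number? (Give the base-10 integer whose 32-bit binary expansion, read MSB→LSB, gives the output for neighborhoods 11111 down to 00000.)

  ##### -> .   bit 31 = 0  t=3,i=3
  ####. -> #   bit 30 = 1  t=0,i=9
  ###.# -> .   bit 29 = 0  t=1,i=3
  ###.. -> #   bit 28 = 1  t=0,i=10
  ##.## -> #   bit 27 = 1  t=1,i=4
  ##.#. -> #   bit 26 = 1  t=0,i=2
  ##..# -> #   bit 25 = 1  t=1,i=7
  ##... -> .   bit 24 = 0  t=0,i=11
  #.### -> .   bit 23 = 0  t=0,i=7
  #.##. -> #   bit 22 = 1  t=1,i=5
  #.#.# -> #   bit 21 = 1  t=0,i=3
  #.#.. -> .   bit 20 = 0  t=2,i=7
  #..## -> .   bit 19 = 0  t=1,i=8
  #..#. -> #   bit 18 = 1  t=1,i=22
  #...# -> .   bit 17 = 0  t=0,i=12
  #.... -> .   bit 16 = 0  t=0,i=16
  .#### -> .   bit 15 = 0  t=0,i=8
  .###. -> #   bit 14 = 1  t=1,i=2
  .##.# -> #   bit 13 = 1  t=0,i=1
  .##.. -> .   bit 12 = 0  t=1,i=6
  .#.## -> #   bit 11 = 1  t=0,i=6
  .#.#. -> .   bit 10 = 0  t=0,i=4
  .#..# -> .   bit 9 = 0  t=2,i=19
  .#... -> .   bit 8 = 0  t=0,i=15
  ..### -> #   bit 7 = 1  t=2,i=21
  ..##. -> .   bit 6 = 0  t=0,i=0
  ..#.# -> #   bit 5 = 1  t=1,i=23
  ..#.. -> #   bit 4 = 1  t=0,i=14
  ...## -> #   bit 3 = 1  t=0,i=23
  ...#. -> #   bit 2 = 1  t=0,i=13
  ....# -> .   bit 1 = 0  t=0,i=18
  ..... -> .   bit 0 = 0  t=0,i=17
  bits 01011110011001000110100010111100 = 1583638716

1583638716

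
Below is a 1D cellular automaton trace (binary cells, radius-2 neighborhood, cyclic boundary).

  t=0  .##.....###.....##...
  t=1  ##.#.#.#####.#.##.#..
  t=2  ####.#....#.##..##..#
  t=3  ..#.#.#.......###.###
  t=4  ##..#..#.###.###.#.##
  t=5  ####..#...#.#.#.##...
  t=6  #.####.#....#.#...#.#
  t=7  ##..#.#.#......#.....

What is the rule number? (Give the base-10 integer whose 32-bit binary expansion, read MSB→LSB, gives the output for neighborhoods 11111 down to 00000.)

1596744137

  ##### -> .   bit 31 = 0  t=1,i=9
  ####. -> #   bit 30 = 1  t=1,i=10
  ###.# -> .   bit 29 = 0  t=1,i=11
  ###.. -> #   bit 28 = 1  t=0,i=10
  ##.## -> #   bit 27 = 1  t=3,i=17
  ##.#. -> #   bit 26 = 1  t=1,i=2
  ##..# -> #   bit 25 = 1  t=2,i=14
  ##... -> #   bit 24 = 1  t=0,i=3
  #.### -> .   bit 23 = 0  t=1,i=7
  #.##. -> .   bit 22 = 0  t=1,i=15
  #.#.# -> #   bit 21 = 1  t=1,i=3
  #.#.. -> .   bit 20 = 0  t=1,i=18
  #..## -> #   bit 19 = 1  t=1,i=20
  #..#. -> #   bit 18 = 1  t=3,i=1
  #...# -> .   bit 17 = 0  t=5,i=8
  #.... -> .   bit 16 = 0  t=0,i=4
  .#### -> .   bit 15 = 0  t=1,i=8
  .###. -> #   bit 14 = 1  t=0,i=9
  .##.# -> #   bit 13 = 1  t=1,i=1
  .##.. -> .   bit 12 = 0  t=0,i=2
  .#.## -> .   bit 11 = 0  t=1,i=6
  .#.#. -> .   bit 10 = 0  t=1,i=4
  .#..# -> .   bit 9 = 0  t=1,i=19
  .#... -> #   bit 8 = 1  t=2,i=6
  ..### -> #   bit 7 = 1  t=0,i=8
  ..##. -> #   bit 6 = 1  t=0,i=1
  ..#.# -> .   bit 5 = 0  t=2,i=10
  ..#.. -> .   bit 4 = 0  t=4,i=4
  ...## -> #   bit 3 = 1  t=0,i=0
  ...#. -> .   bit 2 = 0  t=2,i=9
  ....# -> .   bit 1 = 0  t=0,i=6
  ..... -> #   bit 0 = 1  t=0,i=5
  bits 01011111001011000110000111001001 = 1596744137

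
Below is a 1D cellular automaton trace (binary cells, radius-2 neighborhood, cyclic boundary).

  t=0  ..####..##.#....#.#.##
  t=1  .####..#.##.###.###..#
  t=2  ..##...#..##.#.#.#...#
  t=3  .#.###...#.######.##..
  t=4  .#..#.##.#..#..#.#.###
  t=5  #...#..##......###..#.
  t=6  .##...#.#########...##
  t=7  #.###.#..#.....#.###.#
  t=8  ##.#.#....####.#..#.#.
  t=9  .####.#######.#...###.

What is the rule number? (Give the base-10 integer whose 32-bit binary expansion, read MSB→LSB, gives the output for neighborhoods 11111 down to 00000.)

1294726571

  [31] ##### => .  t=3,i=13
  [30] ####. => #  t=0,i=4
  [29] ###.# => .  t=1,i=14
  [28] ###.. => .  t=0,i=5
  [27] ##.## => #  t=1,i=11
  [26] ##.#. => #  t=0,i=10
  [25] ##..# => .  t=0,i=0
  [24] ##... => #  t=2,i=4
  [23] #.### => .  t=1,i=1
  [22] #.##. => .  t=0,i=20
  [21] #.#.# => #  t=0,i=18
  [20] #.#.. => .  t=0,i=11
  [19] #..## => #  t=0,i=1
  [18] #..#. => .  t=1,i=6
  [17] #...# => #  t=2,i=5
  [16] #.... => #  t=0,i=13
  [15] .#### => #  t=0,i=3
  [14] .###. => #  t=1,i=13
  [13] .##.# => #  t=0,i=9
  [12] .##.. => #  t=0,i=21
  [11] .#.## => .  t=0,i=19
  [10] .#.#. => #  t=0,i=17
  [9] .#..# => .  t=2,i=0
  [8] .#... => #  t=0,i=12
  [7] ..### => #  t=0,i=2
  [6] ..##. => .  t=0,i=8
  [5] ..#.# => #  t=0,i=16
  [4] ..#.. => .  t=2,i=7
  [3] ...## => #  t=5,i=14
  [2] ...#. => .  t=0,i=15
  [1] ....# => #  t=0,i=14
  [0] ..... => #  t=5,i=11
  bits 01001101001010111111010110101011 = 1294726571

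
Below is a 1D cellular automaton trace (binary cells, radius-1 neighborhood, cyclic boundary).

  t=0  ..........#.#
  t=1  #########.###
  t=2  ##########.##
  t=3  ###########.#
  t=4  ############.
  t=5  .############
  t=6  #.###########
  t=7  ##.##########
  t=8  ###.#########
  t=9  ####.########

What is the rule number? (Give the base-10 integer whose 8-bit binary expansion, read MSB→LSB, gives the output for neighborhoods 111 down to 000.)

245

  [7] ### => #  t=1,i=0
  [6] ##. => #  t=1,i=8
  [5] #.# => #  t=0,i=11
  [4] #.. => #  t=0,i=0
  [3] .## => .  t=1,i=10
  [2] .#. => #  t=0,i=10
  [1] ..# => .  t=0,i=9
  [0] ... => #  t=0,i=1
  bits 11110101 = 245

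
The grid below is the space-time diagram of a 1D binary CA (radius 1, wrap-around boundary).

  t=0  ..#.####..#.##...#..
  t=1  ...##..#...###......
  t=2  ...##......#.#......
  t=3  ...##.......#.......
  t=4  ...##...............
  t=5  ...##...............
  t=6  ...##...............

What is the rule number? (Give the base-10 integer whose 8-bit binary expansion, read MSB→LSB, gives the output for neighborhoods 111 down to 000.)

  nb ###: next=.  (t=0,i=5, bit7=0)
  nb ##.: next=#  (t=0,i=7, bit6=1)
  nb #.#: next=#  (t=0,i=3, bit5=1)
  nb #..: next=.  (t=0,i=8, bit4=0)
  nb .##: next=#  (t=0,i=4, bit3=1)
  nb .#.: next=.  (t=0,i=2, bit2=0)
  nb ..#: next=.  (t=0,i=1, bit1=0)
  nb ...: next=.  (t=0,i=0, bit0=0)
  bits 01101000 = 104

104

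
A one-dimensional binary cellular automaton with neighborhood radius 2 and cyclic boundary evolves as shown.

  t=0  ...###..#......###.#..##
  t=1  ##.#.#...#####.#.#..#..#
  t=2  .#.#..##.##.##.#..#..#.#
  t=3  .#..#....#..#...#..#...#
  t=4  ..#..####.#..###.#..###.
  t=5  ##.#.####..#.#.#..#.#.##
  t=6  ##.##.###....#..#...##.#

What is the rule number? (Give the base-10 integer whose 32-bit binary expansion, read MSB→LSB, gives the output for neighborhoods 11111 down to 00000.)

1902353287

  #####|.  b31=0 t=1,i=11
  ####.|#  b30=1 t=1,i=12
  ###.#|#  b29=1 t=0,i=17
  ###..|#  b28=1 t=0,i=5
  ##.##|.  b27=0 t=2,i=8
  ##.#.|.  b26=0 t=0,i=18
  ##..#|.  b25=0 t=0,i=6
  ##...|#  b24=1 t=0,i=0
  #.###|.  b23=0 t=5,i=5
  #.##.|#  b22=1 t=2,i=9
  #.#.#|#  b21=1 t=1,i=3
  #.#..|.  b20=0 t=0,i=19
  #..##|.  b19=0 t=0,i=21
  #..#.|.  b18=0 t=0,i=7
  #...#|#  b17=1 t=0,i=1
  #....|#  b16=1 t=0,i=10
  .####|#  b15=1 t=1,i=10
  .###.|.  b14=0 t=0,i=4
  .##.#|.  b13=0 t=2,i=7
  .##..|#  b12=1 t=0,i=23
  .#.##|#  b11=1 t=5,i=4
  .#.#.|.  b10=0 t=1,i=4
  .#..#|#  b9=1 t=0,i=20
  .#...|#  b8=1 t=0,i=9
  ..###|#  b7=1 t=0,i=3
  ..##.|.  b6=0 t=0,i=22
  ..#.#|.  b5=0 t=2,i=21
  ..#..|.  b4=0 t=0,i=8
  ...##|.  b3=0 t=0,i=2
  ...#.|#  b2=1 t=3,i=8
  ....#|#  b1=1 t=0,i=13
  .....|#  b0=1 t=0,i=11
  bits 01110001011000111001101110000111 = 1902353287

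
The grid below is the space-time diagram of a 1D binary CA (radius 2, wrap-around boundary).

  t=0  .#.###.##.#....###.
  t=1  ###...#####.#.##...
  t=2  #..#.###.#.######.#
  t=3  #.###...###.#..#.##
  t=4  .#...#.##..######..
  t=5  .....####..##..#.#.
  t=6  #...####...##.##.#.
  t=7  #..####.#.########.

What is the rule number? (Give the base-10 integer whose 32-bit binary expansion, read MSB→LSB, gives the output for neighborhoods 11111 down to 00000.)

  [31] ##### => .  t=1,i=8
  [30] ####. => #  t=1,i=9
  [29] ###.# => .  t=0,i=5
  [28] ###.. => .  t=0,i=17
  [27] ##.## => #  t=0,i=6
  [26] ##.#. => #  t=0,i=9
  [25] ##..# => .  t=0,i=18
  [24] ##... => #  t=1,i=3
  [23] #.### => .  t=0,i=3
  [22] #.##. => #  t=0,i=7
  [21] #.#.# => #  t=1,i=12
  [20] #.#.. => #  t=0,i=10
  [19] #..## => .  t=4,i=10
  [18] #..#. => #  t=0,i=0
  [17] #...# => .  t=1,i=4
  [16] #.... => #  t=0,i=12
  [15] .#### => #  t=1,i=7
  [14] .###. => .  t=0,i=4
  [13] .##.# => #  t=0,i=8
  [12] .##.. => #  t=1,i=15
  [11] .#.## => #  t=0,i=2
  [10] .#.#. => .  t=5,i=16
  [9] .#..# => #  t=3,i=13
  [8] .#... => .  t=0,i=11
  [7] ..### => #  t=0,i=15
  [6] ..##. => #  t=5,i=11
  [5] ..#.# => #  t=0,i=1
  [4] ..#.. => .  t=4,i=1
  [3] ...## => #  t=0,i=14
  [2] ...#. => .  t=4,i=0
  [1] ....# => .  t=0,i=13
  [0] ..... => .  t=5,i=1
  bits 01001101011101011011101011101000 = 1299561192

1299561192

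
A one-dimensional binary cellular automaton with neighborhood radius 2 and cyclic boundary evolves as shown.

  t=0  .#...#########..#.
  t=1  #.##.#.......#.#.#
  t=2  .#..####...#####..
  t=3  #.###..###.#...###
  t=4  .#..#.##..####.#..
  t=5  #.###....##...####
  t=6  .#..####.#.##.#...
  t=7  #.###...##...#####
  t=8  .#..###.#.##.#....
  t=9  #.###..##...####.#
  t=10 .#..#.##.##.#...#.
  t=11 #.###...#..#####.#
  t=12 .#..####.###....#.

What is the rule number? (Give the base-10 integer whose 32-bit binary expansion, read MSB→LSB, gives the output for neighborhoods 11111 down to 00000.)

  [31] ##### => .  t=0,i=7
  [30] ####. => .  t=0,i=12
  [29] ###.# => .  t=3,i=0
  [28] ###.. => #  t=0,i=13
  [27] ##.## => #  t=1,i=1
  [26] ##.#. => #  t=1,i=4
  [25] ##..# => .  t=0,i=14
  [24] ##... => #  t=2,i=8
  [23] #.### => .  t=3,i=2
  [22] #.##. => .  t=1,i=2
  [21] #.#.# => #  t=1,i=15
  [20] #.#.. => #  t=1,i=5
  [19] #..## => #  t=2,i=3
  [18] #..#. => #  t=0,i=0
  [17] #...# => #  t=0,i=3
  [16] #.... => #  t=1,i=7
  [15] .#### => .  t=0,i=6
  [14] .###. => .  t=3,i=3
  [13] .##.# => .  t=1,i=0
  [12] .##.. => .  t=4,i=7
  [11] .#.## => .  t=1,i=16
  [10] .#.#. => #  t=1,i=14
  [9] .#..# => #  t=0,i=17
  [8] .#... => #  t=0,i=2
  [7] ..### => #  t=0,i=5
  [6] ..##. => #  t=5,i=9
  [5] ..#.# => #  t=1,i=13
  [4] ..#.. => .  t=0,i=1
  [3] ...## => .  t=0,i=4
  [2] ...#. => #  t=1,i=12
  [1] ....# => #  t=1,i=11
  [0] ..... => .  t=1,i=8
  bits 00011101001111110000011111100110 = 490670054

490670054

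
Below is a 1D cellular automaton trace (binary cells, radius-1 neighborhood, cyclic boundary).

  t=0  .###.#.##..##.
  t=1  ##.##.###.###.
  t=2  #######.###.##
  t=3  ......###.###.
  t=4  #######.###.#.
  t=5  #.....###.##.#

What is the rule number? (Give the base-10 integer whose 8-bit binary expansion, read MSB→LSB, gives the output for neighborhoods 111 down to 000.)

  [7] ### => .  t=0,i=2
  [6] ##. => #  t=0,i=3
  [5] #.# => #  t=0,i=4
  [4] #.. => .  t=0,i=9
  [3] .## => #  t=0,i=1
  [2] .#. => .  t=0,i=5
  [1] ..# => #  t=0,i=0
  [0] ... => #  t=3,i=0
  bits 01101011 = 107

107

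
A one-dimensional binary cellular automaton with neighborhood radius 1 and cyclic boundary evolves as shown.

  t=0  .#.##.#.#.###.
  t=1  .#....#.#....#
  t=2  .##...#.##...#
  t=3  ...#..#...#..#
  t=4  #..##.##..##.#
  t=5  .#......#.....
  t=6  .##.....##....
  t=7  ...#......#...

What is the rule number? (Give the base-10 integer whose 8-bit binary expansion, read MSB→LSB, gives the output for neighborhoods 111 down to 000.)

20

  ###|.  b7=0 t=0,i=11
  ##.|.  b6=0 t=0,i=4
  #.#|.  b5=0 t=0,i=2
  #..|#  b4=1 t=0,i=13
  .##|.  b3=0 t=0,i=3
  .#.|#  b2=1 t=0,i=1
  ..#|.  b1=0 t=0,i=0
  ...|.  b0=0 t=1,i=3
  bits 00010100 = 20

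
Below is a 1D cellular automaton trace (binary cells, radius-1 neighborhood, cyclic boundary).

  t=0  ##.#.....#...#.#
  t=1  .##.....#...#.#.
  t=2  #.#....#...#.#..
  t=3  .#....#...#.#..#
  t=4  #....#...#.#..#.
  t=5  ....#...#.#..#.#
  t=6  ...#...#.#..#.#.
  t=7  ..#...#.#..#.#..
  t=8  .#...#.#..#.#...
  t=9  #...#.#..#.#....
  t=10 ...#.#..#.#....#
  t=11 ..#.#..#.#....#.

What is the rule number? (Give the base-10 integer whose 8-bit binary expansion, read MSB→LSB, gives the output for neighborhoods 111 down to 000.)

98

  nb ###: next=.  (t=0,i=0, bit7=0)
  nb ##.: next=#  (t=0,i=1, bit6=1)
  nb #.#: next=#  (t=0,i=2, bit5=1)
  nb #..: next=.  (t=0,i=4, bit4=0)
  nb .##: next=.  (t=0,i=15, bit3=0)
  nb .#.: next=.  (t=0,i=3, bit2=0)
  nb ..#: next=#  (t=0,i=8, bit1=1)
  nb ...: next=.  (t=0,i=5, bit0=0)
  bits 01100010 = 98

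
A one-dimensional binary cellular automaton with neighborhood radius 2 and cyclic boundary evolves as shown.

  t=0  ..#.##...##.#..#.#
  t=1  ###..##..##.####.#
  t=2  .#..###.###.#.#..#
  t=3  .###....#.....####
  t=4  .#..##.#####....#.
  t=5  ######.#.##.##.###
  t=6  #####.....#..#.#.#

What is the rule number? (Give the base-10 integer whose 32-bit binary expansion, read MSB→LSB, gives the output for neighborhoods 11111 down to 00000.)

3248305013

  [31] ##### => #  t=4,i=9
  [30] ####. => #  t=1,i=1
  [29] ###.# => .  t=1,i=15
  [28] ###.. => .  t=1,i=2
  [27] ##.## => .  t=1,i=11
  [26] ##.#. => .  t=0,i=11
  [25] ##..# => .  t=1,i=3
  [24] ##... => #  t=0,i=6
  [23] #.### => #  t=1,i=12
  [22] #.##. => .  t=0,i=4
  [21] #.#.# => .  t=2,i=12
  [20] #.#.. => #  t=0,i=12
  [19] #..## => #  t=1,i=4
  [18] #..#. => #  t=0,i=1
  [17] #...# => .  t=0,i=7
  [16] #.... => #  t=3,i=5
  [15] .#### => .  t=1,i=0
  [14] .###. => .  t=2,i=5
  [13] .##.# => #  t=0,i=10
  [12] .##.. => #  t=0,i=5
  [11] .#.## => .  t=0,i=3
  [10] .#.#. => .  t=0,i=16
  [9] .#..# => #  t=0,i=0
  [8] .#... => #  t=3,i=9
  [7] ..### => .  t=2,i=4
  [6] ..##. => #  t=0,i=9
  [5] ..#.# => #  t=0,i=2
  [4] ..#.. => #  t=3,i=8
  [3] ...## => .  t=0,i=8
  [2] ...#. => #  t=3,i=7
  [1] ....# => .  t=3,i=6
  [0] ..... => #  t=3,i=11
  bits 11000001100111010011001101110101 = 3248305013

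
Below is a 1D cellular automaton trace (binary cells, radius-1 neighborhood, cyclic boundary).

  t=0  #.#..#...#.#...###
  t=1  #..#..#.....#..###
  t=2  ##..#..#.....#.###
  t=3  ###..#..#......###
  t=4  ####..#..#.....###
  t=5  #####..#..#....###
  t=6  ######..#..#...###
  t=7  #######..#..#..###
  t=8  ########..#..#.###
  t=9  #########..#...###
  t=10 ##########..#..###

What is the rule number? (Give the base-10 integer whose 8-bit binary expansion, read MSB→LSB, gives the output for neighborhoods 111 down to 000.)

  nb ###: next=#  (t=0,i=16, bit7=1)
  nb ##.: next=#  (t=0,i=0, bit6=1)
  nb #.#: next=.  (t=0,i=1, bit5=0)
  nb #..: next=#  (t=0,i=3, bit4=1)
  nb .##: next=#  (t=0,i=15, bit3=1)
  nb .#.: next=.  (t=0,i=2, bit2=0)
  nb ..#: next=.  (t=0,i=4, bit1=0)
  nb ...: next=.  (t=0,i=7, bit0=0)
  bits 11011000 = 216

216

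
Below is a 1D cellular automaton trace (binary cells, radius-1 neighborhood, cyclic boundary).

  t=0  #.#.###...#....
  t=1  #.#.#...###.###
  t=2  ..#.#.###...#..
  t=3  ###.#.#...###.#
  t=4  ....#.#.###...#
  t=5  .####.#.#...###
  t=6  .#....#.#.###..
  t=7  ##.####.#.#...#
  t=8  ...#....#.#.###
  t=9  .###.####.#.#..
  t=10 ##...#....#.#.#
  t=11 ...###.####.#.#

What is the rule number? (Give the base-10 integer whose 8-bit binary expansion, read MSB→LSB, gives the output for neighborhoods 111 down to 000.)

15

  nb ###: next=.  (t=0,i=5, bit7=0)
  nb ##.: next=.  (t=0,i=6, bit6=0)
  nb #.#: next=.  (t=0,i=1, bit5=0)
  nb #..: next=.  (t=0,i=7, bit4=0)
  nb .##: next=#  (t=0,i=4, bit3=1)
  nb .#.: next=#  (t=0,i=0, bit2=1)
  nb ..#: next=#  (t=0,i=9, bit1=1)
  nb ...: next=#  (t=0,i=8, bit0=1)
  bits 00001111 = 15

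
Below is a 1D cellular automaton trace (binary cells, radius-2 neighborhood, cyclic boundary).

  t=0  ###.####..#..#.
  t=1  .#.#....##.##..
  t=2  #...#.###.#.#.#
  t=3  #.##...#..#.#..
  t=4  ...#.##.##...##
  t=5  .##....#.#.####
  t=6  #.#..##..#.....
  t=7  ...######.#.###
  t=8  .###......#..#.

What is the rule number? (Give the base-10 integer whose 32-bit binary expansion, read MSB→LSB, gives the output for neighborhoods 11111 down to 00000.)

  ##### -> .   bit 31 = 0  t=7,i=5
  ####. -> .   bit 30 = 0  t=0,i=6
  ###.# -> .   bit 29 = 0  t=0,i=2
  ###.. -> .   bit 28 = 0  t=0,i=7
  ##.## -> #   bit 27 = 1  t=0,i=3
  ##.#. -> .   bit 26 = 0  t=2,i=9
  ##..# -> #   bit 25 = 1  t=0,i=8
  ##... -> .   bit 24 = 0  t=1,i=13
  #.### -> .   bit 23 = 0  t=0,i=0
  #.##. -> .   bit 22 = 0  t=1,i=11
  #.#.# -> #   bit 21 = 1  t=2,i=10
  #.#.. -> .   bit 20 = 0  t=1,i=3
  #..## -> #   bit 19 = 1  t=6,i=4
  #..#. -> #   bit 18 = 1  t=0,i=9
  #...# -> #   bit 17 = 1  t=1,i=14
  #.... -> .   bit 16 = 0  t=1,i=5
  .#### -> .   bit 15 = 0  t=0,i=5
  .###. -> #   bit 14 = 1  t=0,i=1
  .##.# -> .   bit 13 = 0  t=1,i=9
  .##.. -> #   bit 12 = 1  t=1,i=12
  .#.## -> .   bit 11 = 0  t=0,i=14
  .#.#. -> .   bit 10 = 0  t=1,i=2
  .#..# -> #   bit 9 = 1  t=0,i=11
  .#... -> #   bit 8 = 1  t=1,i=4
  ..### -> #   bit 7 = 1  t=7,i=3
  ..##. -> #   bit 6 = 1  t=1,i=8
  ..#.# -> .   bit 5 = 0  t=0,i=13
  ..#.. -> .   bit 4 = 0  t=0,i=10
  ...## -> #   bit 3 = 1  t=1,i=7
  ...#. -> #   bit 2 = 1  t=1,i=0
  ....# -> #   bit 1 = 1  t=1,i=6
  ..... -> #   bit 0 = 1  t=6,i=12
  bits 00001010001011100101001111001111 = 170808271

170808271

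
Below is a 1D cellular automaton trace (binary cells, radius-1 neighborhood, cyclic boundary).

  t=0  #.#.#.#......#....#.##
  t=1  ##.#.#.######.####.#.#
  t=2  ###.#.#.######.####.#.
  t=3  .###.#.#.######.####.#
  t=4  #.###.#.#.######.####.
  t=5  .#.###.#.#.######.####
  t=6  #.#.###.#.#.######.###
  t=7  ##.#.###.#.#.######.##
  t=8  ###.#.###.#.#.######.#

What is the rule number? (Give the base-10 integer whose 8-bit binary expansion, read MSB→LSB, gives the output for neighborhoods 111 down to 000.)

  ###|#  b7=1 t=0,i=21
  ##.|#  b6=1 t=0,i=0
  #.#|#  b5=1 t=0,i=1
  #..|#  b4=1 t=0,i=7
  .##|.  b3=0 t=0,i=20
  .#.|.  b2=0 t=0,i=2
  ..#|#  b1=1 t=0,i=12
  ...|#  b0=1 t=0,i=8
  bits 11110011 = 243

243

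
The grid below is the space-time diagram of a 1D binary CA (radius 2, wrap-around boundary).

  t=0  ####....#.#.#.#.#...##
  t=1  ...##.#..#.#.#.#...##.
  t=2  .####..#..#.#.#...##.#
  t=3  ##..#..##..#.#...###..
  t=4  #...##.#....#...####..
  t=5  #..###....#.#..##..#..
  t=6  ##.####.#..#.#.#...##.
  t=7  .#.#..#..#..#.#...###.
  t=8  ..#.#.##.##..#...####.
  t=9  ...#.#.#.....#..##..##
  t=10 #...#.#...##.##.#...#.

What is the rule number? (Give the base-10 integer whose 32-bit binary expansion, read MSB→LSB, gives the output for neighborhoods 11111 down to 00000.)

  [31] ##### => .  t=0,i=0
  [30] ####. => .  t=0,i=2
  [29] ###.# => #  t=6,i=6
  [28] ###.. => #  t=0,i=3
  [27] ##.## => .  t=6,i=2
  [26] ##.#. => .  t=1,i=5
  [25] ##..# => .  t=2,i=5
  [24] ##... => #  t=0,i=4
  [23] #.### => #  t=2,i=1
  [22] #.##. => .  t=6,i=0
  [21] #.#.# => .  t=0,i=10
  [20] #.#.. => .  t=0,i=16
  [19] #..## => .  t=3,i=6
  [18] #..#. => .  t=1,i=8
  [17] #...# => .  t=0,i=18
  [16] #.... => .  t=0,i=5
  [15] .#### => .  t=0,i=21
  [14] .###. => #  t=3,i=18
  [13] .##.# => #  t=1,i=4
  [12] .##.. => .  t=1,i=20
  [11] .#.## => #  t=2,i=0
  [10] .#.#. => #  t=0,i=9
  [9] .#..# => #  t=1,i=7
  [8] .#... => .  t=0,i=17
  [7] ..### => #  t=0,i=20
  [6] ..##. => #  t=1,i=3
  [5] ..#.# => .  t=0,i=8
  [4] ..#.. => #  t=2,i=7
  [3] ...## => #  t=0,i=19
  [2] ...#. => .  t=0,i=7
  [1] ....# => #  t=0,i=6
  [0] ..... => #  t=9,i=10
  bits 00110001100000000110111011011011 = 830500571

830500571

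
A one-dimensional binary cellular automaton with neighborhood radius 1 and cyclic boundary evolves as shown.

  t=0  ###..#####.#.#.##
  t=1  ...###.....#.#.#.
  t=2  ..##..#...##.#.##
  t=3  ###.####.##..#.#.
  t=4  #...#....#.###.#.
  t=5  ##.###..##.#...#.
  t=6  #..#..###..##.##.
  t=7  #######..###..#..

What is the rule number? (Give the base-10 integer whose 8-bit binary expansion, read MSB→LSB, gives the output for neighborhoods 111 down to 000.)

  ### -> .   bit 7 = 0  t=0,i=0
  ##. -> .   bit 6 = 0  t=0,i=2
  #.# -> .   bit 5 = 0  t=0,i=10
  #.. -> #   bit 4 = 1  t=0,i=3
  .## -> #   bit 3 = 1  t=0,i=5
  .#. -> #   bit 2 = 1  t=0,i=11
  ..# -> #   bit 1 = 1  t=0,i=4
  ... -> .   bit 0 = 0  t=1,i=0
  bits 00011110 = 30

30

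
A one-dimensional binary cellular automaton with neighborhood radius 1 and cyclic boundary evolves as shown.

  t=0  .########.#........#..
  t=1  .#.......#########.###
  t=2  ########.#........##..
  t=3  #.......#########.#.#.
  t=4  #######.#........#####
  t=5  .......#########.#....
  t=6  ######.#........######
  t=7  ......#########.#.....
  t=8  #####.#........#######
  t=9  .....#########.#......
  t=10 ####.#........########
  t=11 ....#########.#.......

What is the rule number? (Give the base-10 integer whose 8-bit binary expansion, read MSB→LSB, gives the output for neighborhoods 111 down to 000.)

  ### -> .   bit 7 = 0  t=0,i=2
  ##. -> .   bit 6 = 0  t=0,i=8
  #.# -> #   bit 5 = 1  t=0,i=9
  #.. -> #   bit 4 = 1  t=0,i=11
  .## -> #   bit 3 = 1  t=0,i=1
  .#. -> #   bit 2 = 1  t=0,i=10
  ..# -> .   bit 1 = 0  t=0,i=0
  ... -> #   bit 0 = 1  t=0,i=12
  bits 00111101 = 61

61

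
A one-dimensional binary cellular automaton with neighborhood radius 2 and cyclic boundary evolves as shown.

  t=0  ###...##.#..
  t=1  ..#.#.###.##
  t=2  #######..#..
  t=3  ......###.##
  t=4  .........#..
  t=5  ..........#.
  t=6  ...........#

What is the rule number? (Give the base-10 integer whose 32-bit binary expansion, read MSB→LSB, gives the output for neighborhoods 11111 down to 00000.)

  ##### -> .   bit 31 = 0  t=2,i=2
  ####. -> .   bit 30 = 0  t=2,i=5
  ###.# -> .   bit 29 = 0  t=1,i=8
  ###.. -> #   bit 28 = 1  t=0,i=2
  ##.## -> #   bit 27 = 1  t=1,i=9
  ##.#. -> #   bit 26 = 1  t=0,i=8
  ##..# -> #   bit 25 = 1  t=1,i=0
  ##... -> .   bit 24 = 0  t=0,i=3
  #.### -> #   bit 23 = 1  t=1,i=6
  #.##. -> .   bit 22 = 0  t=1,i=10
  #.#.# -> #   bit 21 = 1  t=1,i=4
  #.#.. -> .   bit 20 = 0  t=0,i=9
  #..## -> #   bit 19 = 1  t=0,i=11
  #..#. -> #   bit 18 = 1  t=1,i=1
  #...# -> #   bit 17 = 1  t=0,i=4
  #.... -> .   bit 16 = 0  t=3,i=1
  .#### -> .   bit 15 = 0  t=2,i=1
  .###. -> .   bit 14 = 0  t=0,i=1
  .##.# -> #   bit 13 = 1  t=0,i=7
  .##.. -> .   bit 12 = 0  t=1,i=11
  .#.## -> #   bit 11 = 1  t=1,i=5
  .#.#. -> #   bit 10 = 1  t=1,i=3
  .#..# -> #   bit 9 = 1  t=0,i=10
  .#... -> #   bit 8 = 1  t=4,i=10
  ..### -> .   bit 7 = 0  t=0,i=0
  ..##. -> #   bit 6 = 1  t=0,i=6
  ..#.# -> #   bit 5 = 1  t=1,i=2
  ..#.. -> .   bit 4 = 0  t=2,i=9
  ...## -> .   bit 3 = 0  t=0,i=5
  ...#. -> .   bit 2 = 0  t=4,i=8
  ....# -> .   bit 1 = 0  t=3,i=4
  ..... -> .   bit 0 = 0  t=3,i=2
  bits 00011110101011100010111101100000 = 514731872

514731872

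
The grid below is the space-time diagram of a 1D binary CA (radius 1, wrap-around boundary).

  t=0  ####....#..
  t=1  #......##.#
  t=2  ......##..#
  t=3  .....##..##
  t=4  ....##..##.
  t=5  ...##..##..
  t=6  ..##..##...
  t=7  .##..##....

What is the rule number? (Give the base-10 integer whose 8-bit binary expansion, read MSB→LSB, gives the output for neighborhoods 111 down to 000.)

14

  ###|.  b7=0 t=0,i=1
  ##.|.  b6=0 t=0,i=3
  #.#|.  b5=0 t=1,i=9
  #..|.  b4=0 t=0,i=4
  .##|#  b3=1 t=0,i=0
  .#.|#  b2=1 t=0,i=8
  ..#|#  b1=1 t=0,i=7
  ...|.  b0=0 t=0,i=5
  bits 00001110 = 14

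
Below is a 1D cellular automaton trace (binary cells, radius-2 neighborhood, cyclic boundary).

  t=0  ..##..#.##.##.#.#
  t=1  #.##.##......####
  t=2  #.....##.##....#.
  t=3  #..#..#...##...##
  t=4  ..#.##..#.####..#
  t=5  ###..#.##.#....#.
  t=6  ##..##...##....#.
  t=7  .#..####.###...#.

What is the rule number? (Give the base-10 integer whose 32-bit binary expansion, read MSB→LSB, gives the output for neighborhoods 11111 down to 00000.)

  ##### -> #   bit 31 = 1  t=1,i=15
  ####. -> .   bit 30 = 0  t=1,i=16
  ###.# -> #   bit 29 = 1  t=1,i=0
  ###.. -> .   bit 28 = 0  t=3,i=0
  ##.## -> .   bit 27 = 0  t=0,i=10
  ##.#. -> #   bit 26 = 1  t=0,i=13
  ##..# -> .   bit 25 = 0  t=0,i=4
  ##... -> #   bit 24 = 1  t=1,i=7
  #.### -> #   bit 23 = 1  t=4,i=10
  #.##. -> .   bit 22 = 0  t=0,i=8
  #.#.# -> #   bit 21 = 1  t=0,i=14
  #.#.. -> #   bit 20 = 1  t=0,i=16
  #..## -> .   bit 19 = 0  t=0,i=1
  #..#. -> #   bit 18 = 1  t=0,i=5
  #...# -> #   bit 17 = 1  t=3,i=8
  #.... -> .   bit 16 = 0  t=1,i=8
  .#### -> .   bit 15 = 0  t=1,i=14
  .###. -> #   bit 14 = 1  t=3,i=16
  .##.# -> .   bit 13 = 0  t=0,i=9
  .##.. -> #   bit 12 = 1  t=0,i=3
  .#.## -> .   bit 11 = 0  t=0,i=7
  .#.#. -> #   bit 10 = 1  t=0,i=15
  .#..# -> #   bit 9 = 1  t=0,i=0
  .#... -> .   bit 8 = 0  t=2,i=1
  ..### -> .   bit 7 = 0  t=1,i=13
  ..##. -> #   bit 6 = 1  t=0,i=2
  ..#.# -> #   bit 5 = 1  t=0,i=6
  ..#.. -> .   bit 4 = 0  t=3,i=3
  ...## -> .   bit 3 = 0  t=1,i=12
  ...#. -> .   bit 2 = 0  t=2,i=14
  ....# -> .   bit 1 = 0  t=1,i=11
  ..... -> #   bit 0 = 1  t=1,i=9
  bits 10100101101101100101011001100001 = 2780190305

2780190305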